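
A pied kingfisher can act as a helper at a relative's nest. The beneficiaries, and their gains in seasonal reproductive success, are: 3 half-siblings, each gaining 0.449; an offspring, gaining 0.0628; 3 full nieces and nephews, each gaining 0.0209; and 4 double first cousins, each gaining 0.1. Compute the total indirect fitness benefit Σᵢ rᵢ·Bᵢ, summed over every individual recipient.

0.483825

r to a half-sibling = 0.25 (half-sibs share one parent — one path of length 2: r = (1/2)^2 = 1/4).
r to an offspring = 1/2 (one parent–offspring link: r = (1/2)^1 = 1/2).
r to a full niece or nephew = 0.25 (full aunt/uncle↔niece/nephew: two paths of length 3 through the shared grandparent pair: r = 2·(1/2)^3 = 1/4).
r to a double first cousin = 0.25 (double first cousins share both grandparent pairs — four paths of length 4: r = 4·(1/2)^4 = 1/4).
Summing one r·B term per recipient: 3·0.25·0.449 + 1·0.5·0.0628 + 3·0.25·0.0209 + 4·0.25·0.1 = 0.483825.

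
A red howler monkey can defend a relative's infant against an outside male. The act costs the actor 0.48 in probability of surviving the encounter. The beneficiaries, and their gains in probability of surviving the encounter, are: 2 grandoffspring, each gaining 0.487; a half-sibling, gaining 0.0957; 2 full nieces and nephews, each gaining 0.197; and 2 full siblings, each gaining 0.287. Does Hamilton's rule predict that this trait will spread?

Yes

Hamilton's rule: the trait is favored when the sum of r·B over every recipient exceeds the actor's cost C.
r to a grandoffspring = 0.25 (two parent–offspring links: r = (1/2)^2 = 1/4).
r to a half-sibling = 0.25 (half-sibs share one parent — one path of length 2: r = (1/2)^2 = 1/4).
r to a full niece or nephew = 1/4 (full aunt/uncle↔niece/nephew: two paths of length 3 through the shared grandparent pair: r = 2·(1/2)^3 = 1/4).
r to a full sibling = 1/2 (full sibs share both parents — two paths of length 2: r = 2·(1/2)^2 = 1/2).
Summing one r·B term per recipient: 2·0.25·0.487 + 1·0.25·0.0957 + 2·0.25·0.197 + 2·0.5·0.287 = 0.652925.
0.652925 > 0.48: the indirect benefit exceeds the cost.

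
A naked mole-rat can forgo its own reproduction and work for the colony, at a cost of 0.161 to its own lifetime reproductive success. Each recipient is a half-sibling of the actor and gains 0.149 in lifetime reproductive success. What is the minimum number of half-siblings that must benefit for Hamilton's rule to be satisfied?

5

r to a half-sibling = 1/4 (half-sibs share one parent — one path of length 2: r = (1/2)^2 = 1/4).
Hamilton's rule: n·r·B > C  ⇒  n > C/(r·B) = 0.161/(0.25·0.149) = 4.322.
The smallest integer exceeding 4.322 is 5.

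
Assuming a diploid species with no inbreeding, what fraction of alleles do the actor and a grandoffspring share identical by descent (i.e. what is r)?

Two parent–offspring links: r = (1/2)^2 = 1/4.

0.25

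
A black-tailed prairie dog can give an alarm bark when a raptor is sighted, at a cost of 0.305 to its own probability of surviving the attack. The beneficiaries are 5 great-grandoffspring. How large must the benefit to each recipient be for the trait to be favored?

0.488

r to a great-grandoffspring = 1/8 (three parent–offspring links: r = (1/2)^3 = 1/8).
Hamilton's rule with n recipients of equal r: n·r·B > C, so B > C/(n·r) = 0.305/(5·0.125) = 0.488.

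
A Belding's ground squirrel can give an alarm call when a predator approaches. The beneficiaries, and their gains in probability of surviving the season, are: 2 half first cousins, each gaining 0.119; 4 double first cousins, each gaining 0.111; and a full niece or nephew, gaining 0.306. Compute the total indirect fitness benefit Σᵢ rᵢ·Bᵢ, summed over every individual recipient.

r to a half first cousin = 1/16 (half first cousins share one grandparent — one path of length 4: r = (1/2)^4 = 1/16).
r to a double first cousin = 0.25 (double first cousins share both grandparent pairs — four paths of length 4: r = 4·(1/2)^4 = 1/4).
r to a full niece or nephew = 0.25 (full aunt/uncle↔niece/nephew: two paths of length 3 through the shared grandparent pair: r = 2·(1/2)^3 = 1/4).
Summing one r·B term per recipient: 2·0.0625·0.119 + 4·0.25·0.111 + 1·0.25·0.306 = 0.202375.

0.202375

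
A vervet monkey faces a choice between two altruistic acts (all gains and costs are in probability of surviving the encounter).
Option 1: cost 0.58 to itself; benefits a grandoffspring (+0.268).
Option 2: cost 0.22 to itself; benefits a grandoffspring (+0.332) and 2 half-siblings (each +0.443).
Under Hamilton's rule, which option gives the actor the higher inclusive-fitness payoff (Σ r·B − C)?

Option 2

Option 1: r to a grandoffspring = 0.25.
Option 1: Σ r·B − C = (1·0.25·0.268) − 0.58 = -0.513.
Option 2: r to a grandoffspring = 0.25.
Option 2: r to a half-sibling = 0.25.
Option 2: Σ r·B − C = (1·0.25·0.332 + 2·0.25·0.443) − 0.22 = 0.0845.
Option 2 has the higher net inclusive-fitness payoff.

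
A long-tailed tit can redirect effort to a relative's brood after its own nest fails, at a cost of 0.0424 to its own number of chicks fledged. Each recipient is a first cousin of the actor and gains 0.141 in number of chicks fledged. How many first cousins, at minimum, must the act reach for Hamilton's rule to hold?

3

r to a first cousin = 0.125 (first cousins share one grandparent pair — two paths of length 4: r = 2·(1/2)^4 = 1/8).
Hamilton's rule: n·r·B > C  ⇒  n > C/(r·B) = 0.0424/(0.125·0.141) = 2.406.
The smallest integer exceeding 2.406 is 3.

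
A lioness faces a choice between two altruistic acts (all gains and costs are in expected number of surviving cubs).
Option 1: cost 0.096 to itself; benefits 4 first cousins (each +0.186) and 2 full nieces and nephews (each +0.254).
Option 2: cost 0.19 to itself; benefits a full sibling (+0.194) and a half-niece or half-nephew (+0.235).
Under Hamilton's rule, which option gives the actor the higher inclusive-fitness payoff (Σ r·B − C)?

Option 1: r to a first cousin = 0.125.
Option 1: r to a full niece or nephew = 0.25.
Option 1: Σ r·B − C = (4·0.125·0.186 + 2·0.25·0.254) − 0.096 = 0.124.
Option 2: r to a full sibling = 0.5.
Option 2: r to a half-niece or half-nephew = 0.125.
Option 2: Σ r·B − C = (1·0.5·0.194 + 1·0.125·0.235) − 0.19 = -0.063625.
Option 1 has the higher net inclusive-fitness payoff.

Option 1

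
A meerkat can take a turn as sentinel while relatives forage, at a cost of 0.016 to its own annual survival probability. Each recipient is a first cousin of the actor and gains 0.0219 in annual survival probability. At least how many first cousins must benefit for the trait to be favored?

r to a first cousin = 0.125 (first cousins share one grandparent pair — two paths of length 4: r = 2·(1/2)^4 = 1/8).
Hamilton's rule: n·r·B > C  ⇒  n > C/(r·B) = 0.016/(0.125·0.0219) = 5.845.
The smallest integer exceeding 5.845 is 6.

6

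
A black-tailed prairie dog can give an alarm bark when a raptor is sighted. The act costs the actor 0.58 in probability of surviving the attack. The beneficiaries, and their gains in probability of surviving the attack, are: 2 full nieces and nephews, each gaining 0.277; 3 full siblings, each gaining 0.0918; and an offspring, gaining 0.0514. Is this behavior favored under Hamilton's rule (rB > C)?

No

Hamilton's rule: the trait is favored when the sum of r·B over every recipient exceeds the actor's cost C.
r to a full niece or nephew = 0.25 (full aunt/uncle↔niece/nephew: two paths of length 3 through the shared grandparent pair: r = 2·(1/2)^3 = 1/4).
r to a full sibling = 1/2 (full sibs share both parents — two paths of length 2: r = 2·(1/2)^2 = 1/2).
r to an offspring = 0.5 (one parent–offspring link: r = (1/2)^1 = 1/2).
Summing one r·B term per recipient: 2·0.25·0.277 + 3·0.5·0.0918 + 1·0.5·0.0514 = 0.3019.
0.3019 < 0.58: the indirect benefit is less than the cost.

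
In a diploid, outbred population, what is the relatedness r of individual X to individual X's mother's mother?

Each parent–offspring link contributes a factor of 1/2, and independent paths through distinct common ancestors add.
Two parent–offspring links: r = (1/2)^2 = 1/4.

0.25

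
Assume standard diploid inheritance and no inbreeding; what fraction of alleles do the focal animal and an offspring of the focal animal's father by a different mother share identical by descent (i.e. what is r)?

0.25

Each parent–offspring link contributes a factor of 1/2, and independent paths through distinct common ancestors add.
Half-sibs share one parent — one path of length 2: r = (1/2)^2 = 1/4.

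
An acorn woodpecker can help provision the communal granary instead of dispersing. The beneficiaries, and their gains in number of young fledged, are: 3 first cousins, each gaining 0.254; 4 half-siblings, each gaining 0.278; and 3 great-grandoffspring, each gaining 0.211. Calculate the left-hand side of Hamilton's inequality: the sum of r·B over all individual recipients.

r to a first cousin = 1/8 (first cousins share one grandparent pair — two paths of length 4: r = 2·(1/2)^4 = 1/8).
r to a half-sibling = 1/4 (half-sibs share one parent — one path of length 2: r = (1/2)^2 = 1/4).
r to a great-grandoffspring = 1/8 (three parent–offspring links: r = (1/2)^3 = 1/8).
Summing one r·B term per recipient: 3·0.125·0.254 + 4·0.25·0.278 + 3·0.125·0.211 = 0.452375.

0.452375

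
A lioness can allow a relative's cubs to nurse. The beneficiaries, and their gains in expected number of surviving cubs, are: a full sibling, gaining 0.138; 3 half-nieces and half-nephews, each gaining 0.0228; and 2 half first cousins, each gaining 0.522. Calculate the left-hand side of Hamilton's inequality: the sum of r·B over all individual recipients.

0.1428

r to a full sibling = 1/2 (full sibs share both parents — two paths of length 2: r = 2·(1/2)^2 = 1/2).
r to a half-niece or half-nephew = 1/8 (half-aunt/uncle↔niece/nephew: one path of length 3: r = (1/2)^3 = 1/8).
r to a half first cousin = 1/16 (half first cousins share one grandparent — one path of length 4: r = (1/2)^4 = 1/16).
Summing one r·B term per recipient: 1·0.5·0.138 + 3·0.125·0.0228 + 2·0.0625·0.522 = 0.1428.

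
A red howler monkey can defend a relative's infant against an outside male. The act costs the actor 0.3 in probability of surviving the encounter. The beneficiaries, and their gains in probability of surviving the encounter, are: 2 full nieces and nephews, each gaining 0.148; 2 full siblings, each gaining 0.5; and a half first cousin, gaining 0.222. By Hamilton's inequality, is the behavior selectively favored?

Yes

Hamilton's rule: the trait is favored when the sum of r·B over every recipient exceeds the actor's cost C.
r to a full niece or nephew = 0.25 (full aunt/uncle↔niece/nephew: two paths of length 3 through the shared grandparent pair: r = 2·(1/2)^3 = 1/4).
r to a full sibling = 0.5 (full sibs share both parents — two paths of length 2: r = 2·(1/2)^2 = 1/2).
r to a half first cousin = 0.0625 (half first cousins share one grandparent — one path of length 4: r = (1/2)^4 = 1/16).
Summing one r·B term per recipient: 2·0.25·0.148 + 2·0.5·0.5 + 1·0.0625·0.222 = 0.587875.
0.587875 > 0.3: the indirect benefit exceeds the cost.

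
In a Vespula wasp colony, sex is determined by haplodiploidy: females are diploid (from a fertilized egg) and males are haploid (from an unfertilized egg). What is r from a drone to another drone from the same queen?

0.5

Haploid brothers each carry a random half of the queen's diploid genome, so on average they share half: r = 1/2.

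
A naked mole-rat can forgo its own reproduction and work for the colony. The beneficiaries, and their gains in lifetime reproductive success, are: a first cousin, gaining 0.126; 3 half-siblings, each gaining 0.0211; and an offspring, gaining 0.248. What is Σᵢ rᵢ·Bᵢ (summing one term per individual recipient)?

r to a first cousin = 0.125 (first cousins share one grandparent pair — two paths of length 4: r = 2·(1/2)^4 = 1/8).
r to a half-sibling = 0.25 (half-sibs share one parent — one path of length 2: r = (1/2)^2 = 1/4).
r to an offspring = 1/2 (one parent–offspring link: r = (1/2)^1 = 1/2).
Summing one r·B term per recipient: 1·0.125·0.126 + 3·0.25·0.0211 + 1·0.5·0.248 = 0.155575.

0.155575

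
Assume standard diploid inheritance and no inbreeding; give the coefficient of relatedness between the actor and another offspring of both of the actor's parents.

0.5

Each parent–offspring link contributes a factor of 1/2, and independent paths through distinct common ancestors add.
Full sibs share both parents — two paths of length 2: r = 2·(1/2)^2 = 1/2.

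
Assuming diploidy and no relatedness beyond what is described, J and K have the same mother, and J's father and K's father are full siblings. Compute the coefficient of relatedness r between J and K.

0.375

Wright's path rule: contributions from independent ancestry routes add.
J and K are related in two ways: half-sibs through their shared mother (r = 1/4) and first cousins through their fathers (r = 1/8).
r = 1/4 + 1/8 = 3/8 = 0.375.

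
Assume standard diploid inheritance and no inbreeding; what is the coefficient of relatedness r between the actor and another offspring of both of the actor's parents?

Each parent–offspring link contributes a factor of 1/2, and independent paths through distinct common ancestors add.
Full sibs share both parents — two paths of length 2: r = 2·(1/2)^2 = 1/2.

0.5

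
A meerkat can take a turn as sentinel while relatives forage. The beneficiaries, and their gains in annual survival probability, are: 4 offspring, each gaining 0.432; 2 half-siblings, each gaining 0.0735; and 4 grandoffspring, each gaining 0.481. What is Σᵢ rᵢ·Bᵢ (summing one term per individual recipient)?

1.38175

r to an offspring = 1/2 (one parent–offspring link: r = (1/2)^1 = 1/2).
r to a half-sibling = 1/4 (half-sibs share one parent — one path of length 2: r = (1/2)^2 = 1/4).
r to a grandoffspring = 1/4 (two parent–offspring links: r = (1/2)^2 = 1/4).
Summing one r·B term per recipient: 4·0.5·0.432 + 2·0.25·0.0735 + 4·0.25·0.481 = 1.38175.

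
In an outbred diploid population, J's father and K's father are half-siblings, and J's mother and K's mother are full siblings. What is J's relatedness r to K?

0.1875

Wright's path rule: contributions from independent ancestry routes add.
J and K are related in two ways: half first cousins through their fathers (r = 1/16) and first cousins through their mothers (r = 1/8).
r = 1/16 + 1/8 = 0.1875.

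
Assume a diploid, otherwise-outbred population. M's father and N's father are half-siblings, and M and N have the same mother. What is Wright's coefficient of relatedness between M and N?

0.3125

Wright's path rule: contributions from independent ancestry routes add.
M and N are related in two ways: half first cousins through their fathers (r = 1/16) and half-sibs through their shared mother (r = 1/4).
r = 1/16 + 1/4 = 5/16 = 0.3125.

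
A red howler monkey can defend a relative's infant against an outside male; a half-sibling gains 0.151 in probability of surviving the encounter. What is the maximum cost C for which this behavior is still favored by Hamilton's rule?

r to a half-sibling = 0.25 (half-sibs share one parent — one path of length 2: r = (1/2)^2 = 1/4).
Hamilton's rule: n·r·B > C, so the trait is favored while C < n·r·B = 1·0.25·0.151 = 0.03775.

0.03775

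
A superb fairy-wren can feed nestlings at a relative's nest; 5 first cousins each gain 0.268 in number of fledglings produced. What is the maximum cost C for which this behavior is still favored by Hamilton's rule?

0.1675

r to a first cousin = 1/8 (first cousins share one grandparent pair — two paths of length 4: r = 2·(1/2)^4 = 1/8).
Hamilton's rule: n·r·B > C, so the trait is favored while C < n·r·B = 5·0.125·0.268 = 0.1675.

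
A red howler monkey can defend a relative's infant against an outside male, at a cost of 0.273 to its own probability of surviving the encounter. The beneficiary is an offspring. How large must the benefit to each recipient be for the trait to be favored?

0.546

r to an offspring = 1/2 (one parent–offspring link: r = (1/2)^1 = 1/2).
Hamilton's rule with n recipients of equal r: n·r·B > C, so B > C/(n·r) = 0.273/(1·0.5) = 0.546.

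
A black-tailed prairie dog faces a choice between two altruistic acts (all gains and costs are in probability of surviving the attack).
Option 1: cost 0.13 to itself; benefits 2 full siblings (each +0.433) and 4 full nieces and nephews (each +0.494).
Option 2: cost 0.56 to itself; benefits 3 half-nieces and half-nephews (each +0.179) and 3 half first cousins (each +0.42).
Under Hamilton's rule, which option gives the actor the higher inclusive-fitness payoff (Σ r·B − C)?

Option 1: r to a full sibling = 0.5.
Option 1: r to a full niece or nephew = 0.25.
Option 1: Σ r·B − C = (2·0.5·0.433 + 4·0.25·0.494) − 0.13 = 0.797.
Option 2: r to a half-niece or half-nephew = 0.125.
Option 2: r to a half first cousin = 0.0625.
Option 2: Σ r·B − C = (3·0.125·0.179 + 3·0.0625·0.42) − 0.56 = -0.414125.
Option 1 has the higher net inclusive-fitness payoff.

Option 1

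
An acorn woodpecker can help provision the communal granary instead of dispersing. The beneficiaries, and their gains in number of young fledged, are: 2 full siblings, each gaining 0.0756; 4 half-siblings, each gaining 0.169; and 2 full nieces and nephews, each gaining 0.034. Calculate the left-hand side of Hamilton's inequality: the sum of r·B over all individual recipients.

r to a full sibling = 0.5 (full sibs share both parents — two paths of length 2: r = 2·(1/2)^2 = 1/2).
r to a half-sibling = 0.25 (half-sibs share one parent — one path of length 2: r = (1/2)^2 = 1/4).
r to a full niece or nephew = 1/4 (full aunt/uncle↔niece/nephew: two paths of length 3 through the shared grandparent pair: r = 2·(1/2)^3 = 1/4).
Summing one r·B term per recipient: 2·0.5·0.0756 + 4·0.25·0.169 + 2·0.25·0.034 = 0.2616.

0.2616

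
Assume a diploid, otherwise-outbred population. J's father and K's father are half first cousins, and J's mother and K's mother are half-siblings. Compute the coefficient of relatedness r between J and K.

With two independent routes of shared ancestry, r is the sum of the two contributions.
J and K are related in two ways: half second cousins through their fathers (r = 1/64) and half first cousins through their mothers (r = 1/16).
r = 1/64 + 1/16 = 5/64 = 0.078125.

0.078125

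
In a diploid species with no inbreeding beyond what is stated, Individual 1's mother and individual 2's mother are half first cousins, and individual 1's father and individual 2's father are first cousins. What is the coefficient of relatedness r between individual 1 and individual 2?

Relatedness sums over independent paths through distinct common ancestors.
Individual 1 and individual 2 are related in two ways: half second cousins through their mothers (r = 1/64) and second cousins through their fathers (r = 1/32).
r = 1/64 + 1/32 = 3/64 = 0.046875.

0.046875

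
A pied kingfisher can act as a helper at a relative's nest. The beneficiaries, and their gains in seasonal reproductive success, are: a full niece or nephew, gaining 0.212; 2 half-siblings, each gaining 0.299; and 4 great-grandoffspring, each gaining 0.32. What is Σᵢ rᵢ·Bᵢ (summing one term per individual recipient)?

r to a full niece or nephew = 1/4 (full aunt/uncle↔niece/nephew: two paths of length 3 through the shared grandparent pair: r = 2·(1/2)^3 = 1/4).
r to a half-sibling = 1/4 (half-sibs share one parent — one path of length 2: r = (1/2)^2 = 1/4).
r to a great-grandoffspring = 0.125 (three parent–offspring links: r = (1/2)^3 = 1/8).
Summing one r·B term per recipient: 1·0.25·0.212 + 2·0.25·0.299 + 4·0.125·0.32 = 0.3625.

0.3625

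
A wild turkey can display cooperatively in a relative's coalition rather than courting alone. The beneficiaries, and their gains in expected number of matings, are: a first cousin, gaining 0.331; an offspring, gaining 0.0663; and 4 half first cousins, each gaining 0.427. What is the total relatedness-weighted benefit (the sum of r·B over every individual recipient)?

r to a first cousin = 0.125 (first cousins share one grandparent pair — two paths of length 4: r = 2·(1/2)^4 = 1/8).
r to an offspring = 0.5 (one parent–offspring link: r = (1/2)^1 = 1/2).
r to a half first cousin = 0.0625 (half first cousins share one grandparent — one path of length 4: r = (1/2)^4 = 1/16).
Summing one r·B term per recipient: 1·0.125·0.331 + 1·0.5·0.0663 + 4·0.0625·0.427 = 0.181275.

0.181275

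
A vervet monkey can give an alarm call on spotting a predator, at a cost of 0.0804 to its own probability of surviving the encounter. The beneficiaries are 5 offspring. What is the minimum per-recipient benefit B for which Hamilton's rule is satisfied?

0.0322

r to an offspring = 1/2 (one parent–offspring link: r = (1/2)^1 = 1/2).
Hamilton's rule with n recipients of equal r: n·r·B > C, so B > C/(n·r) = 0.0804/(5·0.5) = 0.0322.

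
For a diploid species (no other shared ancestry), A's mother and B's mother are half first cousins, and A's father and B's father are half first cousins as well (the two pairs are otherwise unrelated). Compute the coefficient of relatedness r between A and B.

0.03125

Relatedness sums over independent paths through distinct common ancestors.
A and B are related in two ways: half second cousins through their mothers (r = 1/64) and half second cousins through their fathers (r = 1/64).
r = 1/64 + 1/64 = 1/32 = 0.03125.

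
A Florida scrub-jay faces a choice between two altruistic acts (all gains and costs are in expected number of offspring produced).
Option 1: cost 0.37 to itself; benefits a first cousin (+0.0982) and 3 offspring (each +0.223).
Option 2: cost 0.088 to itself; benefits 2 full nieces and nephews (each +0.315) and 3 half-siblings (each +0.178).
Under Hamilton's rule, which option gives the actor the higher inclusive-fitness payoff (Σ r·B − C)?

Option 2

Option 1: r to a first cousin = 0.125.
Option 1: r to an offspring = 0.5.
Option 1: Σ r·B − C = (1·0.125·0.0982 + 3·0.5·0.223) − 0.37 = -0.023225.
Option 2: r to a full niece or nephew = 0.25.
Option 2: r to a half-sibling = 0.25.
Option 2: Σ r·B − C = (2·0.25·0.315 + 3·0.25·0.178) − 0.088 = 0.203.
Option 2 has the higher net inclusive-fitness payoff.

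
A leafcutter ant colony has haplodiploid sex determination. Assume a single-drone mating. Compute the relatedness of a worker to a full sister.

0.75

Haplodiploid full sisters inherit their father's entire haploid genome identically (contributing 1/2) and on average half of their mother's contribution (1/2 · 1/2 = 1/4); r = 1/2 + 1/4 = 3/4.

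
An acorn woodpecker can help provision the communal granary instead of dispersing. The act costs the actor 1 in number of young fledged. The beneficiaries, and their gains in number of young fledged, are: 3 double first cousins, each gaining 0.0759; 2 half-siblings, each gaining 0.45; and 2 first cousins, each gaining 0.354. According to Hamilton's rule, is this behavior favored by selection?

No

Hamilton's rule: the trait is favored when the sum of r·B over every recipient exceeds the actor's cost C.
r to a double first cousin = 0.25 (double first cousins share both grandparent pairs — four paths of length 4: r = 4·(1/2)^4 = 1/4).
r to a half-sibling = 1/4 (half-sibs share one parent — one path of length 2: r = (1/2)^2 = 1/4).
r to a first cousin = 1/8 (first cousins share one grandparent pair — two paths of length 4: r = 2·(1/2)^4 = 1/8).
Summing one r·B term per recipient: 3·0.25·0.0759 + 2·0.25·0.45 + 2·0.125·0.354 = 0.370425.
0.370425 < 1: the indirect benefit is less than the cost.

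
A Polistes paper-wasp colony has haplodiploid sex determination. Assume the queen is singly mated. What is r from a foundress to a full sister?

0.75

Haplodiploid full sisters inherit their father's entire haploid genome identically (contributing 1/2) and on average half of their mother's contribution (1/2 · 1/2 = 1/4); r = 1/2 + 1/4 = 3/4.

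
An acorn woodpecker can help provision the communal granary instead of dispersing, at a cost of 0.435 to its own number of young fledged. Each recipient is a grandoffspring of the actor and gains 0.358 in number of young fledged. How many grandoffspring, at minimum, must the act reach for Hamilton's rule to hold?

5

r to a grandoffspring = 1/4 (two parent–offspring links: r = (1/2)^2 = 1/4).
Hamilton's rule: n·r·B > C  ⇒  n > C/(r·B) = 0.435/(0.25·0.358) = 4.86.
The smallest integer exceeding 4.86 is 5.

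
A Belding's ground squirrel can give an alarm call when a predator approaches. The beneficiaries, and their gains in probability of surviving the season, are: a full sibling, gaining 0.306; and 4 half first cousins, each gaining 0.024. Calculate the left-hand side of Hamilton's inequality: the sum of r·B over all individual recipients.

0.159

r to a full sibling = 1/2 (full sibs share both parents — two paths of length 2: r = 2·(1/2)^2 = 1/2).
r to a half first cousin = 0.0625 (half first cousins share one grandparent — one path of length 4: r = (1/2)^4 = 1/16).
Summing one r·B term per recipient: 1·0.5·0.306 + 4·0.0625·0.024 = 0.159.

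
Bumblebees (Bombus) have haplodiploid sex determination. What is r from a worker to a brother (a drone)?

Her haploid brother carries none of their father's genes and a random half of their mother's genome; that half matches the maternal half of her own genome with probability 1/2: r = 1/2 · 1/2 = 1/4.

0.25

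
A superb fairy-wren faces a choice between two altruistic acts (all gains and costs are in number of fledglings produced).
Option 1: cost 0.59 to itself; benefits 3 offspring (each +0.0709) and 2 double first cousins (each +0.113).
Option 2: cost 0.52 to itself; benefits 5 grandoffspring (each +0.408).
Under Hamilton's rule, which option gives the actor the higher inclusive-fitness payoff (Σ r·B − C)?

Option 2

Option 1: r to an offspring = 0.5.
Option 1: r to a double first cousin = 0.25.
Option 1: Σ r·B − C = (3·0.5·0.0709 + 2·0.25·0.113) − 0.59 = -0.42715.
Option 2: r to a grandoffspring = 0.25.
Option 2: Σ r·B − C = (5·0.25·0.408) − 0.52 = -0.01.
Option 2 has the higher net inclusive-fitness payoff.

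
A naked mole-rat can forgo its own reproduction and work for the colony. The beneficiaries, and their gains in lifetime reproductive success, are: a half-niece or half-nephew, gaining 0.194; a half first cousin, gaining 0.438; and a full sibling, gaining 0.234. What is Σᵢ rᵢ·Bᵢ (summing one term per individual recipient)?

0.168625

r to a half-niece or half-nephew = 1/8 (half-aunt/uncle↔niece/nephew: one path of length 3: r = (1/2)^3 = 1/8).
r to a half first cousin = 1/16 (half first cousins share one grandparent — one path of length 4: r = (1/2)^4 = 1/16).
r to a full sibling = 1/2 (full sibs share both parents — two paths of length 2: r = 2·(1/2)^2 = 1/2).
Summing one r·B term per recipient: 1·0.125·0.194 + 1·0.0625·0.438 + 1·0.5·0.234 = 0.168625.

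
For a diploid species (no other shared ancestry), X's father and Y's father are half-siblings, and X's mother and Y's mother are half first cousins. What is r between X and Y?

0.078125

With two independent routes of shared ancestry, r is the sum of the two contributions.
X and Y are related in two ways: half first cousins through their fathers (r = 1/16) and half second cousins through their mothers (r = 1/64).
r = 1/16 + 1/64 = 5/64 = 0.078125.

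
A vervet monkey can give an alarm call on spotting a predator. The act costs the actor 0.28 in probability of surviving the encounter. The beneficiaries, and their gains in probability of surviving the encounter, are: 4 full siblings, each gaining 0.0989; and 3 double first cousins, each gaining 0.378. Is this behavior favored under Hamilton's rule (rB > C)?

Hamilton's rule: the trait is favored when the sum of r·B over every recipient exceeds the actor's cost C.
r to a full sibling = 1/2 (full sibs share both parents — two paths of length 2: r = 2·(1/2)^2 = 1/2).
r to a double first cousin = 0.25 (double first cousins share both grandparent pairs — four paths of length 4: r = 4·(1/2)^4 = 1/4).
Summing one r·B term per recipient: 4·0.5·0.0989 + 3·0.25·0.378 = 0.4813.
0.4813 > 0.28: the indirect benefit exceeds the cost.

Yes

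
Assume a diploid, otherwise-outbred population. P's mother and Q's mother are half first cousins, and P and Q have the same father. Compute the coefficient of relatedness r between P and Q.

With two independent routes of shared ancestry, r is the sum of the two contributions.
P and Q are related in two ways: half second cousins through their mothers (r = 1/64) and half-sibs through their shared father (r = 1/4).
r = 1/64 + 1/4 = 17/64 = 0.265625.

0.265625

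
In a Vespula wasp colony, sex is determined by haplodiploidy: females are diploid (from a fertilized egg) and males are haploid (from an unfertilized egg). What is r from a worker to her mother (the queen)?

One meiotic link between diploid queen and diploid daughter: r = 1/2.

0.5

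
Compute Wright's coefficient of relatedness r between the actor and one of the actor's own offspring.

Each parent–offspring link contributes a factor of 1/2, and independent paths through distinct common ancestors add.
One parent–offspring link: r = (1/2)^1 = 1/2.

0.5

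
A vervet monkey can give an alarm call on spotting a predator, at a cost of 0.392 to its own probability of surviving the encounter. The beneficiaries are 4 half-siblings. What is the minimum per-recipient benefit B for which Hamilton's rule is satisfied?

0.392

r to a half-sibling = 1/4 (half-sibs share one parent — one path of length 2: r = (1/2)^2 = 1/4).
Hamilton's rule with n recipients of equal r: n·r·B > C, so B > C/(n·r) = 0.392/(4·0.25) = 0.392.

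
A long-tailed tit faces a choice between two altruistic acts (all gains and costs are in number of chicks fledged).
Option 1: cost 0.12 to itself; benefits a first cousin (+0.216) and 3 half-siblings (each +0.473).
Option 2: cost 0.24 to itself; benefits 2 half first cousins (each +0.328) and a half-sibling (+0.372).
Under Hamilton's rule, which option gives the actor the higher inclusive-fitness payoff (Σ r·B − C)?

Option 1: r to a first cousin = 0.125.
Option 1: r to a half-sibling = 0.25.
Option 1: Σ r·B − C = (1·0.125·0.216 + 3·0.25·0.473) − 0.12 = 0.26175.
Option 2: r to a half first cousin = 0.0625.
Option 2: r to a half-sibling = 0.25.
Option 2: Σ r·B − C = (2·0.0625·0.328 + 1·0.25·0.372) − 0.24 = -0.106.
Option 1 has the higher net inclusive-fitness payoff.

Option 1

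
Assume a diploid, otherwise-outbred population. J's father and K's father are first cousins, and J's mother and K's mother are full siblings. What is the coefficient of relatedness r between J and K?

With two independent routes of shared ancestry, r is the sum of the two contributions.
J and K are related in two ways: second cousins through their fathers (r = 1/32) and first cousins through their mothers (r = 1/8).
r = 1/32 + 1/8 = 0.15625.

0.15625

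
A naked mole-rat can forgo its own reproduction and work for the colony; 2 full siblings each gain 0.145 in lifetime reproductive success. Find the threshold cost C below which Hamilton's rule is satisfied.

r to a full sibling = 0.5 (full sibs share both parents — two paths of length 2: r = 2·(1/2)^2 = 1/2).
Hamilton's rule: n·r·B > C, so the trait is favored while C < n·r·B = 2·0.5·0.145 = 0.145.

0.145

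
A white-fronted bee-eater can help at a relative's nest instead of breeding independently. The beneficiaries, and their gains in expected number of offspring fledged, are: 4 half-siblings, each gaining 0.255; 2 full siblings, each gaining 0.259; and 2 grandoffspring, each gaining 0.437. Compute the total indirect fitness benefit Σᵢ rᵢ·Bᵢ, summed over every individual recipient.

0.7325

r to a half-sibling = 0.25 (half-sibs share one parent — one path of length 2: r = (1/2)^2 = 1/4).
r to a full sibling = 0.5 (full sibs share both parents — two paths of length 2: r = 2·(1/2)^2 = 1/2).
r to a grandoffspring = 1/4 (two parent–offspring links: r = (1/2)^2 = 1/4).
Summing one r·B term per recipient: 4·0.25·0.255 + 2·0.5·0.259 + 2·0.25·0.437 = 0.7325.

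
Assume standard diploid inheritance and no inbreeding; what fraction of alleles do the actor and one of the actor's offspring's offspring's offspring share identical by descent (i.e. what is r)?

0.125

Each parent–offspring link contributes a factor of 1/2, and independent paths through distinct common ancestors add.
Three parent–offspring links: r = (1/2)^3 = 1/8.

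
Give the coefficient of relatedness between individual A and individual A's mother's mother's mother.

Each parent–offspring link contributes a factor of 1/2, and independent paths through distinct common ancestors add.
Three parent–offspring links: r = (1/2)^3 = 1/8.

0.125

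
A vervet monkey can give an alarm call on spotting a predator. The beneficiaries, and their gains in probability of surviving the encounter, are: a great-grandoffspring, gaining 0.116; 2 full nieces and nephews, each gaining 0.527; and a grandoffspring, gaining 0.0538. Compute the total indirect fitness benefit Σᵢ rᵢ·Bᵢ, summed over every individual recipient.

0.29145

r to a great-grandoffspring = 0.125 (three parent–offspring links: r = (1/2)^3 = 1/8).
r to a full niece or nephew = 0.25 (full aunt/uncle↔niece/nephew: two paths of length 3 through the shared grandparent pair: r = 2·(1/2)^3 = 1/4).
r to a grandoffspring = 0.25 (two parent–offspring links: r = (1/2)^2 = 1/4).
Summing one r·B term per recipient: 1·0.125·0.116 + 2·0.25·0.527 + 1·0.25·0.0538 = 0.29145.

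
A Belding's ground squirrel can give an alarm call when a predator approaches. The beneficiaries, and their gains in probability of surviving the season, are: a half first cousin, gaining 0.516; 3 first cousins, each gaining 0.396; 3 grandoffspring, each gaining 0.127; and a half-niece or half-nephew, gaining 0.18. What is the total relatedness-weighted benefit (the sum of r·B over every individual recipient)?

r to a half first cousin = 0.0625 (half first cousins share one grandparent — one path of length 4: r = (1/2)^4 = 1/16).
r to a first cousin = 0.125 (first cousins share one grandparent pair — two paths of length 4: r = 2·(1/2)^4 = 1/8).
r to a grandoffspring = 0.25 (two parent–offspring links: r = (1/2)^2 = 1/4).
r to a half-niece or half-nephew = 0.125 (half-aunt/uncle↔niece/nephew: one path of length 3: r = (1/2)^3 = 1/8).
Summing one r·B term per recipient: 1·0.0625·0.516 + 3·0.125·0.396 + 3·0.25·0.127 + 1·0.125·0.18 = 0.2985.

0.2985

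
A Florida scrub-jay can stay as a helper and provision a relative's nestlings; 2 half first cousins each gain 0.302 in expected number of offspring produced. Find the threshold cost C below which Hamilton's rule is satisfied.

0.03775

r to a half first cousin = 0.0625 (half first cousins share one grandparent — one path of length 4: r = (1/2)^4 = 1/16).
Hamilton's rule: n·r·B > C, so the trait is favored while C < n·r·B = 2·0.0625·0.302 = 0.03775.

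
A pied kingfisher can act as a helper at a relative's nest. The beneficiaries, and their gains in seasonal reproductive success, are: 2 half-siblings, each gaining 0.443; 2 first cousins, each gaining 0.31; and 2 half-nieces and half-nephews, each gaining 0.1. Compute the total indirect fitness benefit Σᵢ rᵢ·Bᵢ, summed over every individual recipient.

0.324

r to a half-sibling = 0.25 (half-sibs share one parent — one path of length 2: r = (1/2)^2 = 1/4).
r to a first cousin = 0.125 (first cousins share one grandparent pair — two paths of length 4: r = 2·(1/2)^4 = 1/8).
r to a half-niece or half-nephew = 0.125 (half-aunt/uncle↔niece/nephew: one path of length 3: r = (1/2)^3 = 1/8).
Summing one r·B term per recipient: 2·0.25·0.443 + 2·0.125·0.31 + 2·0.125·0.1 = 0.324.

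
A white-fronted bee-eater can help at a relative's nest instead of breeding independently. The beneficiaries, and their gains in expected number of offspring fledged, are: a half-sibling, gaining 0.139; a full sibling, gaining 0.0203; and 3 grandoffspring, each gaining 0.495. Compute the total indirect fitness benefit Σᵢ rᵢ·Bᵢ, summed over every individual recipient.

r to a half-sibling = 1/4 (half-sibs share one parent — one path of length 2: r = (1/2)^2 = 1/4).
r to a full sibling = 1/2 (full sibs share both parents — two paths of length 2: r = 2·(1/2)^2 = 1/2).
r to a grandoffspring = 1/4 (two parent–offspring links: r = (1/2)^2 = 1/4).
Summing one r·B term per recipient: 1·0.25·0.139 + 1·0.5·0.0203 + 3·0.25·0.495 = 0.41615.

0.41615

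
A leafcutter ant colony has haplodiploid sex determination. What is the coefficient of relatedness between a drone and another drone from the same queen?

Haploid brothers each carry a random half of the queen's diploid genome, so on average they share half: r = 1/2.

0.5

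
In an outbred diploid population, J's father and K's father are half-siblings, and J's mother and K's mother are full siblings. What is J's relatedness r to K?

With two independent routes of shared ancestry, r is the sum of the two contributions.
J and K are related in two ways: half first cousins through their fathers (r = 1/16) and first cousins through their mothers (r = 1/8).
r = 1/16 + 1/8 = 3/16 = 0.1875.

0.1875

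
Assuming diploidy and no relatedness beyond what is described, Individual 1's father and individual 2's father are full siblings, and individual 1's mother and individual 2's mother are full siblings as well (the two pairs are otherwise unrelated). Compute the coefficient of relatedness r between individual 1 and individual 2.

0.25

Wright's path rule: contributions from independent ancestry routes add.
Individual 1 and individual 2 are related in two ways: first cousins through their fathers (r = 1/8) and first cousins through their mothers (r = 1/8) — i.e. double first cousins.
r = 1/8 + 1/8 = 0.25.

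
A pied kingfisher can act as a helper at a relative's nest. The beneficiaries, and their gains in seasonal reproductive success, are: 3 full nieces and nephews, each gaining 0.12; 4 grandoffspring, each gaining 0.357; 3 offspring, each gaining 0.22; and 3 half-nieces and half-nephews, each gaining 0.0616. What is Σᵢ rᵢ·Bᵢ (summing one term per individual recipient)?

0.8001

r to a full niece or nephew = 0.25 (full aunt/uncle↔niece/nephew: two paths of length 3 through the shared grandparent pair: r = 2·(1/2)^3 = 1/4).
r to a grandoffspring = 1/4 (two parent–offspring links: r = (1/2)^2 = 1/4).
r to an offspring = 0.5 (one parent–offspring link: r = (1/2)^1 = 1/2).
r to a half-niece or half-nephew = 1/8 (half-aunt/uncle↔niece/nephew: one path of length 3: r = (1/2)^3 = 1/8).
Summing one r·B term per recipient: 3·0.25·0.12 + 4·0.25·0.357 + 3·0.5·0.22 + 3·0.125·0.0616 = 0.8001.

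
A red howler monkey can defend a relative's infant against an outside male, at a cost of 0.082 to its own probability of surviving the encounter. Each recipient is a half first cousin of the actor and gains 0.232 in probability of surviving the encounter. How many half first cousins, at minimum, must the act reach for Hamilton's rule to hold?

r to a half first cousin = 1/16 (half first cousins share one grandparent — one path of length 4: r = (1/2)^4 = 1/16).
Hamilton's rule: n·r·B > C  ⇒  n > C/(r·B) = 0.082/(0.0625·0.232) = 5.655.
The smallest integer exceeding 5.655 is 6.

6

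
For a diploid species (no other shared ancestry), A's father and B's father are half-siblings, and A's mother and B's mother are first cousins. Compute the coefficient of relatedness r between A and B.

With two independent routes of shared ancestry, r is the sum of the two contributions.
A and B are related in two ways: half first cousins through their fathers (r = 1/16) and second cousins through their mothers (r = 1/32).
r = 1/16 + 1/32 = 3/32 = 0.09375.

0.09375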